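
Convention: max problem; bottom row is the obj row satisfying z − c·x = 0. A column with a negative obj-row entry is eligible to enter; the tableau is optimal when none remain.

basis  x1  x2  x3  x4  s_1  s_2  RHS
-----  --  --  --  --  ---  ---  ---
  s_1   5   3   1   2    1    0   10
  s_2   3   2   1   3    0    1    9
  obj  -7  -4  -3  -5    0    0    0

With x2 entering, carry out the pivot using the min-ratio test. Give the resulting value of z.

Ratio test on column x2 — row 1: 10/3 = 10/3; row 2: 9/2 = 9/2. Minimum is 10/3 at row 1 (s_1 leaves); pivot element 3.
Pivot on row 1; the obj-row RHS becomes 0 − (-4)·(10/3) = 40/3.

40/3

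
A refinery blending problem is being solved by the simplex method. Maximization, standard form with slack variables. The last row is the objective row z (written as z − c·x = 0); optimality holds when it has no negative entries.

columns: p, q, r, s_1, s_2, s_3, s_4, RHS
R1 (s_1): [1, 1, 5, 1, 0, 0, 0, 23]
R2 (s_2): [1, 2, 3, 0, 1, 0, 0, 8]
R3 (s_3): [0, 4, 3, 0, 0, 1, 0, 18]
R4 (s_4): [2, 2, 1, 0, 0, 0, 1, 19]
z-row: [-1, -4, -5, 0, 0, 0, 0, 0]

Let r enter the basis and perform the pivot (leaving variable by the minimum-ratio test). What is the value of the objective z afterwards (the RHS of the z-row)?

Ratio test on column r — row 1: 23/5 = 23/5; row 2: 8/3 = 8/3; row 3: 18/3 = 6; row 4: 19/1 = 19. Minimum is 8/3 at row 2 (s_2 leaves); pivot element 3.
Pivot on row 2; the z-row RHS becomes 0 − (-5)·(8/3) = 40/3.

40/3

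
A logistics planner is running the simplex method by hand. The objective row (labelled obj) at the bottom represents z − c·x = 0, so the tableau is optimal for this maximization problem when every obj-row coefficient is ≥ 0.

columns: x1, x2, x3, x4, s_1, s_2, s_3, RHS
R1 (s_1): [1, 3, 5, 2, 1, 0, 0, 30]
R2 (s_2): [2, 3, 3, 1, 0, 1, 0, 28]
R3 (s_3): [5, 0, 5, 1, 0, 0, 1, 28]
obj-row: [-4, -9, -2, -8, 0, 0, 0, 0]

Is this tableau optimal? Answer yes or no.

no

The obj-row has a negative entry -9 in column x2, so it is not optimal.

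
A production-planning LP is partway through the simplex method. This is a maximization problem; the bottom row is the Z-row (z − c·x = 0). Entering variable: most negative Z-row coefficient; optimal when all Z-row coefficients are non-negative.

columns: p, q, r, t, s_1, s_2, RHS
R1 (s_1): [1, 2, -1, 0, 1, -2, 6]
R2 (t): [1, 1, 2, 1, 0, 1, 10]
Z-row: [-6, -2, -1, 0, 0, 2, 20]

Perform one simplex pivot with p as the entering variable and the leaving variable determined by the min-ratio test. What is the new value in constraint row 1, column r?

-1

Ratio test on column p — row 1: 6/1 = 6; row 2: 10/1 = 10. Minimum is 6 at row 1 (s_1 leaves); pivot element 1.
Divide row 1 by 1; eliminate column p from the other rows.
In the new row 1, the r entry is the old entry divided by the pivot: (-1)/1 = -1.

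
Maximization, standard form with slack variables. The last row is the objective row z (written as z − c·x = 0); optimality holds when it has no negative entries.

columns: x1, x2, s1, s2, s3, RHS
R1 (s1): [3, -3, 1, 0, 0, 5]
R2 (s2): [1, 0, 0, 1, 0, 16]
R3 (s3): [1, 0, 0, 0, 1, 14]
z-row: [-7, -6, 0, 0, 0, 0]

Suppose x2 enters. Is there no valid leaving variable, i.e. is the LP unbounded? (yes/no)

yes

Every constraint-row entry in column x2 is ≤ 0, so increasing x2 is unbounded.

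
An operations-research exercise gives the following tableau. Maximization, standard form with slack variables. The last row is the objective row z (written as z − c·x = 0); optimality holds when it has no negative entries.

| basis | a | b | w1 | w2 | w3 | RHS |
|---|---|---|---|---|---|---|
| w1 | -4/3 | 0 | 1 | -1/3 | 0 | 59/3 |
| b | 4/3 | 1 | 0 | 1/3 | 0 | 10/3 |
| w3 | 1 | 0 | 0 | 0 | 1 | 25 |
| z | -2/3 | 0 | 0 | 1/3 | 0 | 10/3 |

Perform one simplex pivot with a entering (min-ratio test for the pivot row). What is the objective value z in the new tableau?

5

Ratio test on column a — row 1: entry -4/3 ≤ 0; row 2: (10/3)/(4/3) = 5/2; row 3: 25/1 = 25. Minimum is 5/2 at row 2 (b leaves); pivot element 4/3.
Pivot on row 2; the z-row RHS becomes 10/3 − (-2/3)·(5/2) = 5.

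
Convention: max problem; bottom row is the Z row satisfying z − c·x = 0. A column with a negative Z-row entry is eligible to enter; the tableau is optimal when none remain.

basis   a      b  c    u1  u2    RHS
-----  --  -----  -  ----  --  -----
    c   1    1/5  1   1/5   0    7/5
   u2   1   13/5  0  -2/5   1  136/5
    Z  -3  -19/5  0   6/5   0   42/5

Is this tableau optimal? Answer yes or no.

The Z-row has a negative entry -19/5 in column b, so it is not optimal.

no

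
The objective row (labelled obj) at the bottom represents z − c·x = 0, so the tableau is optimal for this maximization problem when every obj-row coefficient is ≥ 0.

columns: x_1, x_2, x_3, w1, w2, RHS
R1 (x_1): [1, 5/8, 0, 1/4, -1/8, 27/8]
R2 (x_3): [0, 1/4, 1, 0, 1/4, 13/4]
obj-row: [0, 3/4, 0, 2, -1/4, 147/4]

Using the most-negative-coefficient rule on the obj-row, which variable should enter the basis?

w2

Negative obj-row entries: w2: -1/4.
The most negative is -1/4 in column w2, so w2 enters.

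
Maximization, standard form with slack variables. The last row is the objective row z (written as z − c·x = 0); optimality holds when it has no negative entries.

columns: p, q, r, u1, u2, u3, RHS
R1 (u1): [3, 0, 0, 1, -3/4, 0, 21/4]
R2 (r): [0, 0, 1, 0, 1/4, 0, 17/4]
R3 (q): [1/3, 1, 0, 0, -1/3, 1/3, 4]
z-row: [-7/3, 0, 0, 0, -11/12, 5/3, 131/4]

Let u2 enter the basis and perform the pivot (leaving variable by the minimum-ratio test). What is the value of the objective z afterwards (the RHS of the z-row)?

145/3

Ratio test on column u2 — row 1: entry -3/4 ≤ 0; row 2: (17/4)/(1/4) = 17; row 3: entry -1/3 ≤ 0. Minimum is 17 at row 2 (r leaves); pivot element 1/4.
Pivot on row 2; the z-row RHS becomes 131/4 − (-11/12)·17 = 145/3.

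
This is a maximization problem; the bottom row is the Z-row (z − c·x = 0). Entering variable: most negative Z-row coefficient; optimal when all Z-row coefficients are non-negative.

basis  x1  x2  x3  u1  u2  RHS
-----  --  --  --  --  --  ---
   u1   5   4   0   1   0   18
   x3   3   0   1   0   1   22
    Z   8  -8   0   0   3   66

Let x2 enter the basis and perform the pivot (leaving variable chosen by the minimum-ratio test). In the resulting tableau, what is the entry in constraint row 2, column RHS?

Ratio test on column x2 — row 1: 18/4 = 9/2; row 2: entry 0 ≤ 0. Minimum is 9/2 at row 1 (u1 leaves); pivot element 4.
Divide row 1 by 4; eliminate column x2 from the other rows.
Row 2 update in column RHS: 22 − 0·(9/2) = 22.

22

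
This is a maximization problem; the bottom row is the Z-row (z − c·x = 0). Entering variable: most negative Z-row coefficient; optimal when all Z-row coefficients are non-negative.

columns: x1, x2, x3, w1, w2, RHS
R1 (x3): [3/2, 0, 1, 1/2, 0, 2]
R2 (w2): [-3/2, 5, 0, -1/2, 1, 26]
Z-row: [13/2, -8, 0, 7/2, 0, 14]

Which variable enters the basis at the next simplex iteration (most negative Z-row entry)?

x2

Negative Z-row entries: x2: -8.
The most negative is -8 in column x2, so x2 enters.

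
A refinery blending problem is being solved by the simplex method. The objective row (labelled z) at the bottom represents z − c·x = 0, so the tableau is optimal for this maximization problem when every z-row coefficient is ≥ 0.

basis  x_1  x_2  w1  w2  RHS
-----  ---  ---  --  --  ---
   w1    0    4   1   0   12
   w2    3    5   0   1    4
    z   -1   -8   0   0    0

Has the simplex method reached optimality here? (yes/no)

The z-row has a negative entry -8 in column x_2, so it is not optimal.

no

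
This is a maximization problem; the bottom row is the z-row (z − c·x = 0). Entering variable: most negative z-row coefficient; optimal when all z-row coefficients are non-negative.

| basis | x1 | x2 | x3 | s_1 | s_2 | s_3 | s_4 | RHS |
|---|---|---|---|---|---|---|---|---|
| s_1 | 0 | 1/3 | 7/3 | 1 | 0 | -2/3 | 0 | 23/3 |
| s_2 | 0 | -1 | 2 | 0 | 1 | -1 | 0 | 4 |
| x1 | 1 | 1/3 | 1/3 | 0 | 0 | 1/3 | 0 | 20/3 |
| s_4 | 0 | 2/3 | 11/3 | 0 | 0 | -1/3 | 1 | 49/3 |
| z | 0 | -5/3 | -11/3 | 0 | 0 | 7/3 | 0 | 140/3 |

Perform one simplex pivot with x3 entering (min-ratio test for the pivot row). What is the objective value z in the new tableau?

Ratio test on column x3 — row 1: (23/3)/(7/3) = 23/7; row 2: 4/2 = 2; row 3: (20/3)/(1/3) = 20; row 4: (49/3)/(11/3) = 49/11. Minimum is 2 at row 2 (s_2 leaves); pivot element 2.
Pivot on row 2; the z-row RHS becomes 140/3 − (-11/3)·2 = 54.

54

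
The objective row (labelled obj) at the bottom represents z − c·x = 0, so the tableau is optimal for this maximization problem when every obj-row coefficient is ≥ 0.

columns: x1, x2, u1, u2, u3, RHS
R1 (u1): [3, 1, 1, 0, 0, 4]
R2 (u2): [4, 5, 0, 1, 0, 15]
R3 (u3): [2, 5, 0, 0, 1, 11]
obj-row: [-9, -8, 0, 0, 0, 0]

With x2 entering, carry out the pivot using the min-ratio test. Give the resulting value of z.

Ratio test on column x2 — row 1: 4/1 = 4; row 2: 15/5 = 3; row 3: 11/5 = 11/5. Minimum is 11/5 at row 3 (u3 leaves); pivot element 5.
Pivot on row 3; the obj-row RHS becomes 0 − (-8)·(11/5) = 88/5.

88/5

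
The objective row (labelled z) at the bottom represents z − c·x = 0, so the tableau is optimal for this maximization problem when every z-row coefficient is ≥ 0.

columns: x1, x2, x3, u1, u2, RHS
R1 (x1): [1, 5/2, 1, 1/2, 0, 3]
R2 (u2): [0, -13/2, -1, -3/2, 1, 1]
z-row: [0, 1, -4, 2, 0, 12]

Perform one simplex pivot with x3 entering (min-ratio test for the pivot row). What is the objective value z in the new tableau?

24

Ratio test on column x3 — row 1: 3/1 = 3; row 2: entry -1 ≤ 0. Minimum is 3 at row 1 (x1 leaves); pivot element 1.
Pivot on row 1; the z-row RHS becomes 12 − (-4)·3 = 24.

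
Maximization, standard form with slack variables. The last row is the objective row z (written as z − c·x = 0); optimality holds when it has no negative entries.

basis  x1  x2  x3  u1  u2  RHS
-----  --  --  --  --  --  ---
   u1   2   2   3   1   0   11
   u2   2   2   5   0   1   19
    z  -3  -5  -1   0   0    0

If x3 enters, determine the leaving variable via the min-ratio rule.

Column x3 entries and ratios — u1: 11/3 = 11/3; u2: 19/5 = 19/5.
Smallest ratio is 11/3 in the row of u1, so u1 leaves.

u1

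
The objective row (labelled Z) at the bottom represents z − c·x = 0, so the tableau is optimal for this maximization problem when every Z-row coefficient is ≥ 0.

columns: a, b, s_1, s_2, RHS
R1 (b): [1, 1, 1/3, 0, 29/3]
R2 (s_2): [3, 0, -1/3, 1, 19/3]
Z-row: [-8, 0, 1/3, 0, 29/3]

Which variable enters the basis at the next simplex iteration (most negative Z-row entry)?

a

Negative Z-row entries: a: -8.
The most negative is -8 in column a, so a enters.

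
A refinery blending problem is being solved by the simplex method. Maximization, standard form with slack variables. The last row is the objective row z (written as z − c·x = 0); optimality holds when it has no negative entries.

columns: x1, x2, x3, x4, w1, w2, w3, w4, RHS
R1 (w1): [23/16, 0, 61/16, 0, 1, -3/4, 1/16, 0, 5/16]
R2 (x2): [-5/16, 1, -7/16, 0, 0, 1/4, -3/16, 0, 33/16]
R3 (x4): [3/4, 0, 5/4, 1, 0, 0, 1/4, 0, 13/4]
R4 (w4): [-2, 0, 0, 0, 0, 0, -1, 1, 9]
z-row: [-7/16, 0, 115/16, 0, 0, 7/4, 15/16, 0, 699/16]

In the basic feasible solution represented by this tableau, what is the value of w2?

0

w2 is not in the basis, so in the current basic feasible solution w2 = 0.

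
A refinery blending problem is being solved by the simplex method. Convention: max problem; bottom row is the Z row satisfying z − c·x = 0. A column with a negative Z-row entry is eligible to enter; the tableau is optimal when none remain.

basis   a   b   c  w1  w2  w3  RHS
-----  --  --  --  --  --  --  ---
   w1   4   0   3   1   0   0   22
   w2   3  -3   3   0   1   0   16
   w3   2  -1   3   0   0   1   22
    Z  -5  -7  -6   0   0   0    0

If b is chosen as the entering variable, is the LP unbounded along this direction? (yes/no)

Every constraint-row entry in column b is ≤ 0, so increasing b is unbounded.

yes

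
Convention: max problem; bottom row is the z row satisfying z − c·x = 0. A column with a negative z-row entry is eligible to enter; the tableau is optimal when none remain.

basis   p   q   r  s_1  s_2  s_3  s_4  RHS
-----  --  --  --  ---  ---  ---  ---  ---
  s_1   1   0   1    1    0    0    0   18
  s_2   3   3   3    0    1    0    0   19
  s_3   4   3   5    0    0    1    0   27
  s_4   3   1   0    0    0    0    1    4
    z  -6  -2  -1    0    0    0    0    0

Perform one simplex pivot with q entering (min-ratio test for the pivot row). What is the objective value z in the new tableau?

8

Ratio test on column q — row 1: entry 0 ≤ 0; row 2: 19/3 = 19/3; row 3: 27/3 = 9; row 4: 4/1 = 4. Minimum is 4 at row 4 (s_4 leaves); pivot element 1.
Pivot on row 4; the z-row RHS becomes 0 − (-2)·4 = 8.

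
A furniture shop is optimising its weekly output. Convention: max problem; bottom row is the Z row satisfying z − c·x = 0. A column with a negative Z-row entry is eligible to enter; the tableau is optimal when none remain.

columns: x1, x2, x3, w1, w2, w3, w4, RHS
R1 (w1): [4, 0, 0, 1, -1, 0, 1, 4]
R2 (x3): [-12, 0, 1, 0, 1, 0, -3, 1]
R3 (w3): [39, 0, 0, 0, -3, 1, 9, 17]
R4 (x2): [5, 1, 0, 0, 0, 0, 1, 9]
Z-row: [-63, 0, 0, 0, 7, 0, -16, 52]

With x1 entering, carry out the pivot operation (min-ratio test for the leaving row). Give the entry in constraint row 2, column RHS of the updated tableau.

81/13

Ratio test on column x1 — row 1: 4/4 = 1; row 2: entry -12 ≤ 0; row 3: 17/39 = 17/39; row 4: 9/5 = 9/5. Minimum is 17/39 at row 3 (w3 leaves); pivot element 39.
Divide row 3 by 39; eliminate column x1 from the other rows.
Row 2 update in column RHS: 1 − (-12)·(17/39) = 81/13.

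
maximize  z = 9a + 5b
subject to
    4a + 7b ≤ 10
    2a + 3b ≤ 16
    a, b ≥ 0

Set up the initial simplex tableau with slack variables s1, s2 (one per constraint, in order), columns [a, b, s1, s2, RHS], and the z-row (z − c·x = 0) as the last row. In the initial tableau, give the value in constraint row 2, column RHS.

16

The RHS of constraint 2 is b_2 = 16.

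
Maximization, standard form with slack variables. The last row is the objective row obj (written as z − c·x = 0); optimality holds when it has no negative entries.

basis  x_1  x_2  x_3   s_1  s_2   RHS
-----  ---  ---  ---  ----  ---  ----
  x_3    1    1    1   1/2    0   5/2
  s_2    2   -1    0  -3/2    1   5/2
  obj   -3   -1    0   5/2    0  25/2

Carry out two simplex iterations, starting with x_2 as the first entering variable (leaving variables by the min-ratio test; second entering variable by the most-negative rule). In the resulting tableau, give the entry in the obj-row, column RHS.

55/3

Ratio test on column x_2 — row 1: (5/2)/1 = 5/2; row 2: entry -1 ≤ 0. Minimum is 5/2 at row 1 (x_3 leaves); pivot element 1.
Divide row 1 by 1; eliminate column x_2 from the other rows.
Second iteration: most negative obj-row entry is -2 in column x_1, so x_1 enters.
Ratio test on column x_1 — row 1: (5/2)/1 = 5/2; row 2: 5/3 = 5/3. Minimum is 5/3 at row 2 (s_2 leaves); pivot element 3.
Divide row 2 by 3; eliminate column x_1 from the other rows.
After both pivots, the entry at the obj-row, column RHS is 55/3.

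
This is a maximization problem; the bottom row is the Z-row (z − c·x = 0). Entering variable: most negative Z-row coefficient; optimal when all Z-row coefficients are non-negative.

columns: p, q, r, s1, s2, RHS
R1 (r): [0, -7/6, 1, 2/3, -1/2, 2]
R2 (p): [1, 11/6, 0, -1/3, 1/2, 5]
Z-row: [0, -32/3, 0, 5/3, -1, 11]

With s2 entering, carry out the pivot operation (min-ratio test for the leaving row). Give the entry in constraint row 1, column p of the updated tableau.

1

Ratio test on column s2 — row 1: entry -1/2 ≤ 0; row 2: 5/(1/2) = 10. Minimum is 10 at row 2 (p leaves); pivot element 1/2.
Divide row 2 by 1/2; eliminate column s2 from the other rows.
Row 1 update in column p: 0 − (-1/2)·2 = 1.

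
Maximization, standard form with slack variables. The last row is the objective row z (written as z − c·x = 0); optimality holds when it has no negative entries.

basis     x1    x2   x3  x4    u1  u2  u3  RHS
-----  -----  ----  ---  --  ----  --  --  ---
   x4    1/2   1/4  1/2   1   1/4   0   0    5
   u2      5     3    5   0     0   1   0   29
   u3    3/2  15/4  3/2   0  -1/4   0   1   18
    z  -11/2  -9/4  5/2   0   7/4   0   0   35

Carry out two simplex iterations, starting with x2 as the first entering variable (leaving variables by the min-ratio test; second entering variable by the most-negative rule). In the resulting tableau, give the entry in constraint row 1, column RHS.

43/19

Ratio test on column x2 — row 1: 5/(1/4) = 20; row 2: 29/3 = 29/3; row 3: 18/(15/4) = 24/5. Minimum is 24/5 at row 3 (u3 leaves); pivot element 15/4.
Divide row 3 by 15/4; eliminate column x2 from the other rows.
Second iteration: most negative z-row entry is -23/5 in column x1, so x1 enters.
Ratio test on column x1 — row 1: (19/5)/(2/5) = 19/2; row 2: (73/5)/(19/5) = 73/19; row 3: (24/5)/(2/5) = 12. Minimum is 73/19 at row 2 (u2 leaves); pivot element 19/5.
Divide row 2 by 19/5; eliminate column x1 from the other rows.
After both pivots, the entry at constraint row 1, column RHS is 43/19.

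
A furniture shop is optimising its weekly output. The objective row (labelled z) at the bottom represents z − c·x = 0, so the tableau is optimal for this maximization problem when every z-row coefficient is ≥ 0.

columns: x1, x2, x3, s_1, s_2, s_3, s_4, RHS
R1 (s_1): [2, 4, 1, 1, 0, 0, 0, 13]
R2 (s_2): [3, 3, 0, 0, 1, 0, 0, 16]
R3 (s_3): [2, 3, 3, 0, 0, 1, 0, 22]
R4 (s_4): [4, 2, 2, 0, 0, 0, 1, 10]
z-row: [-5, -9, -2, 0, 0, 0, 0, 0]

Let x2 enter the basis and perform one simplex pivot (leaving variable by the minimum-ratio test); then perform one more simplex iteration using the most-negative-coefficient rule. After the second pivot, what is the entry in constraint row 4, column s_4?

Ratio test on column x2 — row 1: 13/4 = 13/4; row 2: 16/3 = 16/3; row 3: 22/3 = 22/3; row 4: 10/2 = 5. Minimum is 13/4 at row 1 (s_1 leaves); pivot element 4.
Divide row 1 by 4; eliminate column x2 from the other rows.
Second iteration: most negative z-row entry is -1/2 in column x1, so x1 enters.
Ratio test on column x1 — row 1: (13/4)/(1/2) = 13/2; row 2: (25/4)/(3/2) = 25/6; row 3: (49/4)/(1/2) = 49/2; row 4: (7/2)/3 = 7/6. Minimum is 7/6 at row 4 (s_4 leaves); pivot element 3.
Divide row 4 by 3; eliminate column x1 from the other rows.
After both pivots, the entry at constraint row 4, column s_4 is 1/3.

1/3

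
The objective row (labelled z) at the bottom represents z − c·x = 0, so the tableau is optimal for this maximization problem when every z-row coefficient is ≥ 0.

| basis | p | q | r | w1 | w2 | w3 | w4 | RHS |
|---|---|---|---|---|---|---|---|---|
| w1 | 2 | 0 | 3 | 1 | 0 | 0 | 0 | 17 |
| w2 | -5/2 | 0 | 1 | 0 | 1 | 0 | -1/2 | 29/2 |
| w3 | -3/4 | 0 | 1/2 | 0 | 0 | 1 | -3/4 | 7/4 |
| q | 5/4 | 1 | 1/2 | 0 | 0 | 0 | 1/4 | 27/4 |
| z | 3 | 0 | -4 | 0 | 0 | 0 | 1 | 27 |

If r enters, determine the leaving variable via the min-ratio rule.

Column r entries and ratios — w1: 17/3 = 17/3; w2: (29/2)/1 = 29/2; w3: (7/4)/(1/2) = 7/2; q: (27/4)/(1/2) = 27/2.
Smallest ratio is 7/2 in the row of w3, so w3 leaves.

w3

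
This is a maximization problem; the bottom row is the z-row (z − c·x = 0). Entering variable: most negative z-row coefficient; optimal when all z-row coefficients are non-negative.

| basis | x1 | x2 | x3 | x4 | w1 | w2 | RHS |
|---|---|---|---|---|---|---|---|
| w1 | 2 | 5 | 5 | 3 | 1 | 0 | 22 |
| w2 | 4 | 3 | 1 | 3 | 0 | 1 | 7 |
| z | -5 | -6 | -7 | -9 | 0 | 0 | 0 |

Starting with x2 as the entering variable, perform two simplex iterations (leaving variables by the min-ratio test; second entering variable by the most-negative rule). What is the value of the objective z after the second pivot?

Ratio test on column x2 — row 1: 22/5 = 22/5; row 2: 7/3 = 7/3. Minimum is 7/3 at row 2 (w2 leaves); pivot element 3.
Pivot on row 2; the z-row RHS becomes 0 − (-6)·(7/3) = 14.
Next entering variable (most negative z-row entry -5): x3.
Ratio test on column x3 — row 1: (31/3)/(10/3) = 31/10; row 2: (7/3)/(1/3) = 7. Minimum is 31/10 at row 1 (w1 leaves); pivot element 10/3.
After the second pivot the z-row RHS is 14 − (-5)·(31/10) = 59/2.

59/2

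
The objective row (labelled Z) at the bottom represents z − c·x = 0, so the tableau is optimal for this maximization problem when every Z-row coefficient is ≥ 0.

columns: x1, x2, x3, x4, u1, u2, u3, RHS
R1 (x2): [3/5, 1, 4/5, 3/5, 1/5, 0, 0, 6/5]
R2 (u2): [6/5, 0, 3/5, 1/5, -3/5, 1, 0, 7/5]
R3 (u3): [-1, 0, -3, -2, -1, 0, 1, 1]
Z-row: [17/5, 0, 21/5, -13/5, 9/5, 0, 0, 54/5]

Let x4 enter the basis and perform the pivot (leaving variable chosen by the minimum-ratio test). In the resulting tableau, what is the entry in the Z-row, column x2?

13/3

Ratio test on column x4 — row 1: (6/5)/(3/5) = 2; row 2: (7/5)/(1/5) = 7; row 3: entry -2 ≤ 0. Minimum is 2 at row 1 (x2 leaves); pivot element 3/5.
Divide row 1 by 3/5; eliminate column x4 from the other rows.
Z-row update in column x2: 0 − (-13/5)·(5/3) = 13/3.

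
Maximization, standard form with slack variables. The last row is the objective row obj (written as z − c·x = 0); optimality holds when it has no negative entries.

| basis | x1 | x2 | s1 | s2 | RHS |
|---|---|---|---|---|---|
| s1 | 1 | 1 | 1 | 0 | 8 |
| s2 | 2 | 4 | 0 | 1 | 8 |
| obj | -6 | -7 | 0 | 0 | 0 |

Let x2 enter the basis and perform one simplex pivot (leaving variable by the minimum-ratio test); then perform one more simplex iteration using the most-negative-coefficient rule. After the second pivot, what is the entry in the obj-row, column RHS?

24

Ratio test on column x2 — row 1: 8/1 = 8; row 2: 8/4 = 2. Minimum is 2 at row 2 (s2 leaves); pivot element 4.
Divide row 2 by 4; eliminate column x2 from the other rows.
Second iteration: most negative obj-row entry is -5/2 in column x1, so x1 enters.
Ratio test on column x1 — row 1: 6/(1/2) = 12; row 2: 2/(1/2) = 4. Minimum is 4 at row 2 (x2 leaves); pivot element 1/2.
Divide row 2 by 1/2; eliminate column x1 from the other rows.
After both pivots, the entry at the obj-row, column RHS is 24.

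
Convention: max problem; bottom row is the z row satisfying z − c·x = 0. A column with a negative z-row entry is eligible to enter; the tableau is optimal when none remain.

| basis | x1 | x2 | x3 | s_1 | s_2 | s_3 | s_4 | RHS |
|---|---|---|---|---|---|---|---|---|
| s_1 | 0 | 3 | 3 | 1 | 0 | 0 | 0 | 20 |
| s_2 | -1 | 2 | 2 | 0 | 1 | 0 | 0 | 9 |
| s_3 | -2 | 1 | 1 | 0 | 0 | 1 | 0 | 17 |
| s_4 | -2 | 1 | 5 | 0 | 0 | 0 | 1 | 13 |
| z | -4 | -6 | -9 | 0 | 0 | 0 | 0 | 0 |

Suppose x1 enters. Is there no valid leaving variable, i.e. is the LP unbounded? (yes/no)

yes

Every constraint-row entry in column x1 is ≤ 0, so increasing x1 is unbounded.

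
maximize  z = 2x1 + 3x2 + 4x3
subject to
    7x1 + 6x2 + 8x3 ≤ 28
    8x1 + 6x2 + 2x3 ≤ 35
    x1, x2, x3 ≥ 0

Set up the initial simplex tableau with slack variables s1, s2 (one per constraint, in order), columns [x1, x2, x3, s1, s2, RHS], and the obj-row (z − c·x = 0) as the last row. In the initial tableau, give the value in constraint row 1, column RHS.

28

The RHS of constraint 1 is b_1 = 28.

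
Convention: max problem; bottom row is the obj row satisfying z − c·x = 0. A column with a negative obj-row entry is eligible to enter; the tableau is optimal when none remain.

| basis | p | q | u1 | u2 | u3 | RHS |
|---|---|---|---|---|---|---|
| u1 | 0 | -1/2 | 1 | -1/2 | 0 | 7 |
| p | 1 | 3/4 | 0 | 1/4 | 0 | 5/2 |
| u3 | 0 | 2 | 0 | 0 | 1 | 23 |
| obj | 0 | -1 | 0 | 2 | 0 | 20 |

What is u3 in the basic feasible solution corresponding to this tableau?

23

u3 is basic (row 3); its value is the RHS of that row, 23.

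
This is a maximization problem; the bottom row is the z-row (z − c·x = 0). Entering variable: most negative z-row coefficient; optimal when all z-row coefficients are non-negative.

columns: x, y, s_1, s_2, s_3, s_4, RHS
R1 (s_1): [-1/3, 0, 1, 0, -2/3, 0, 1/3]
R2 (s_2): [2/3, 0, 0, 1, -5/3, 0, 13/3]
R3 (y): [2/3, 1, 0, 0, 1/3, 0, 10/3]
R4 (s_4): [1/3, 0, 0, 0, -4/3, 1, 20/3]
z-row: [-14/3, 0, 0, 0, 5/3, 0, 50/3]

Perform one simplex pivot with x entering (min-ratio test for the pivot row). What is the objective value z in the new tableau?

Ratio test on column x — row 1: entry -1/3 ≤ 0; row 2: (13/3)/(2/3) = 13/2; row 3: (10/3)/(2/3) = 5; row 4: (20/3)/(1/3) = 20. Minimum is 5 at row 3 (y leaves); pivot element 2/3.
Pivot on row 3; the z-row RHS becomes 50/3 − (-14/3)·5 = 40.

40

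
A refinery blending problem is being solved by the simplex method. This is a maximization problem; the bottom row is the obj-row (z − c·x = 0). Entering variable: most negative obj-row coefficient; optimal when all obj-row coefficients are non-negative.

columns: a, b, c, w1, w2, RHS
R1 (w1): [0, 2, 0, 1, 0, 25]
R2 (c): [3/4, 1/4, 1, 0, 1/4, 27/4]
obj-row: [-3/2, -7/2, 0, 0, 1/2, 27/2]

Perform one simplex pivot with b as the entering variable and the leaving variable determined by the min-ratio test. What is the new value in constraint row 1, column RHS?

25/2

Ratio test on column b — row 1: 25/2 = 25/2; row 2: (27/4)/(1/4) = 27. Minimum is 25/2 at row 1 (w1 leaves); pivot element 2.
Divide row 1 by 2; eliminate column b from the other rows.
In the new row 1, the RHS entry is the old entry divided by the pivot: 25/2 = 25/2.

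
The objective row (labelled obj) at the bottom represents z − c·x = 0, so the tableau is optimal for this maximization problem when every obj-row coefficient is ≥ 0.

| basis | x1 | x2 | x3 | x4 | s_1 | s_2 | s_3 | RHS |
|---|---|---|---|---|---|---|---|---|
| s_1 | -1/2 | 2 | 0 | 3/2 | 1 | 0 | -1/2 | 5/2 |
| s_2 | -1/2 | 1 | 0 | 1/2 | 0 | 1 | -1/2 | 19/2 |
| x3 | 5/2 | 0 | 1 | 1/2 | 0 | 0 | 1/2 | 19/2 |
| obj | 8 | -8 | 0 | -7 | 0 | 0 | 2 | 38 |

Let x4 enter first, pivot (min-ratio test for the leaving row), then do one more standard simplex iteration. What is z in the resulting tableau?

54

Ratio test on column x4 — row 1: (5/2)/(3/2) = 5/3; row 2: (19/2)/(1/2) = 19; row 3: (19/2)/(1/2) = 19. Minimum is 5/3 at row 1 (s_1 leaves); pivot element 3/2.
Pivot on row 1; the obj-row RHS becomes 38 − (-7)·(5/3) = 149/3.
Next entering variable (most negative obj-row entry -1/3): s_3.
Ratio test on column s_3 — row 1: entry -1/3 ≤ 0; row 2: entry -1/3 ≤ 0; row 3: (26/3)/(2/3) = 13. Minimum is 13 at row 3 (x3 leaves); pivot element 2/3.
After the second pivot the obj-row RHS is 149/3 − (-1/3)·13 = 54.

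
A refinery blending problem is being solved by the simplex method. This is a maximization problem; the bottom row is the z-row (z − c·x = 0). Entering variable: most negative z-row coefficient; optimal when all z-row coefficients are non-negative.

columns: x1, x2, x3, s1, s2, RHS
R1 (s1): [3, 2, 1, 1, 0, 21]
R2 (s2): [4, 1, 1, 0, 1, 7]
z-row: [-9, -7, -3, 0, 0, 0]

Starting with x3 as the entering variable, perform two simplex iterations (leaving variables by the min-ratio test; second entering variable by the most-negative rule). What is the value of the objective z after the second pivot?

Ratio test on column x3 — row 1: 21/1 = 21; row 2: 7/1 = 7. Minimum is 7 at row 2 (s2 leaves); pivot element 1.
Pivot on row 2; the z-row RHS becomes 0 − (-3)·7 = 21.
Next entering variable (most negative z-row entry -4): x2.
Ratio test on column x2 — row 1: 14/1 = 14; row 2: 7/1 = 7. Minimum is 7 at row 2 (x3 leaves); pivot element 1.
After the second pivot the z-row RHS is 21 − (-4)·7 = 49.

49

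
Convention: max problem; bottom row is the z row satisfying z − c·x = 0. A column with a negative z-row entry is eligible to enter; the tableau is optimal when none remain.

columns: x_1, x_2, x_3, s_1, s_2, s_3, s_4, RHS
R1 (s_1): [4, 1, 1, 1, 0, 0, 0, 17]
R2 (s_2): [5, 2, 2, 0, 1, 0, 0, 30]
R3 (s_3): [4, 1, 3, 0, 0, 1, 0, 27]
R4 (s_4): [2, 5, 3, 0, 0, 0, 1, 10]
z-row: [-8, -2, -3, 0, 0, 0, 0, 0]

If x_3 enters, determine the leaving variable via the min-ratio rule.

Column x_3 entries and ratios — s_1: 17/1 = 17; s_2: 30/2 = 15; s_3: 27/3 = 9; s_4: 10/3 = 10/3.
Smallest ratio is 10/3 in the row of s_4, so s_4 leaves.

s_4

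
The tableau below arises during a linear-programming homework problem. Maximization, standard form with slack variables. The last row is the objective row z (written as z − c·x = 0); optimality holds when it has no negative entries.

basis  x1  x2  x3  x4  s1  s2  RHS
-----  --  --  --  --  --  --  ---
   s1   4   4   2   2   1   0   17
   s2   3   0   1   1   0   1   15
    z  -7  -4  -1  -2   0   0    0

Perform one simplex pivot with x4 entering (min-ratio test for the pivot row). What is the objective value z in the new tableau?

17

Ratio test on column x4 — row 1: 17/2 = 17/2; row 2: 15/1 = 15. Minimum is 17/2 at row 1 (s1 leaves); pivot element 2.
Pivot on row 1; the z-row RHS becomes 0 − (-2)·(17/2) = 17.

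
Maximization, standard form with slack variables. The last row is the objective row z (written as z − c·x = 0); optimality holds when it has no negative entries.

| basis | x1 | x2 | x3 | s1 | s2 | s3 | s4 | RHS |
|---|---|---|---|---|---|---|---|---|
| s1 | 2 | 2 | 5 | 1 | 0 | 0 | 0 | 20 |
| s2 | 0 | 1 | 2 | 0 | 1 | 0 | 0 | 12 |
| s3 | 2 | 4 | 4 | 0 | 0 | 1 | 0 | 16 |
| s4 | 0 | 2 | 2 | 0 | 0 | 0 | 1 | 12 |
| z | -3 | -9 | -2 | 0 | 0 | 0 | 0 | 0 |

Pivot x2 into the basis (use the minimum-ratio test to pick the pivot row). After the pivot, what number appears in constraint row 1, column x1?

Ratio test on column x2 — row 1: 20/2 = 10; row 2: 12/1 = 12; row 3: 16/4 = 4; row 4: 12/2 = 6. Minimum is 4 at row 3 (s3 leaves); pivot element 4.
Divide row 3 by 4; eliminate column x2 from the other rows.
Row 1 update in column x1: 2 − 2·(1/2) = 1.

1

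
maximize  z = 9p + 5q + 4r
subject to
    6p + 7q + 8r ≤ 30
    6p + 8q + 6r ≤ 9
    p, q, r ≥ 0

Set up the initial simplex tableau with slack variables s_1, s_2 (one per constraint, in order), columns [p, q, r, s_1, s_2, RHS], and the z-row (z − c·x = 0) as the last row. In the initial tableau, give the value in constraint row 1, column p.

6

Constraint 1 has coefficient 6 on p.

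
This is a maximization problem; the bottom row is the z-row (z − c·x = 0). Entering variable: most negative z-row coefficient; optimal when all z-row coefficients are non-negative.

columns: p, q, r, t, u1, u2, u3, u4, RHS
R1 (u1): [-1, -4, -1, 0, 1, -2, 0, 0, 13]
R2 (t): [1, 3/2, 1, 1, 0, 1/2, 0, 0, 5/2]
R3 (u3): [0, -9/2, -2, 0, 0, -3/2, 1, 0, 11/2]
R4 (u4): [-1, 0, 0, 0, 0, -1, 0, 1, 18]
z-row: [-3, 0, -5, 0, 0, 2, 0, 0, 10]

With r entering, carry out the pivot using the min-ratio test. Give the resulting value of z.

Ratio test on column r — row 1: entry -1 ≤ 0; row 2: (5/2)/1 = 5/2; row 3: entry -2 ≤ 0; row 4: entry 0 ≤ 0. Minimum is 5/2 at row 2 (t leaves); pivot element 1.
Pivot on row 2; the z-row RHS becomes 10 − (-5)·(5/2) = 45/2.

45/2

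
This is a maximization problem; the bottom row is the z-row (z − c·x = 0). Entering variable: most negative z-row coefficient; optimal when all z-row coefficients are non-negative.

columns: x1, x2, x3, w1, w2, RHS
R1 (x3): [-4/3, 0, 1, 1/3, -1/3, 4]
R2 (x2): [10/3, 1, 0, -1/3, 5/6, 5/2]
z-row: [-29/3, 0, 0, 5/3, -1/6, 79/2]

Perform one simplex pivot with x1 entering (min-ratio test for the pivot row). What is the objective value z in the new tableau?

Ratio test on column x1 — row 1: entry -4/3 ≤ 0; row 2: (5/2)/(10/3) = 3/4. Minimum is 3/4 at row 2 (x2 leaves); pivot element 10/3.
Pivot on row 2; the z-row RHS becomes 79/2 − (-29/3)·(3/4) = 187/4.

187/4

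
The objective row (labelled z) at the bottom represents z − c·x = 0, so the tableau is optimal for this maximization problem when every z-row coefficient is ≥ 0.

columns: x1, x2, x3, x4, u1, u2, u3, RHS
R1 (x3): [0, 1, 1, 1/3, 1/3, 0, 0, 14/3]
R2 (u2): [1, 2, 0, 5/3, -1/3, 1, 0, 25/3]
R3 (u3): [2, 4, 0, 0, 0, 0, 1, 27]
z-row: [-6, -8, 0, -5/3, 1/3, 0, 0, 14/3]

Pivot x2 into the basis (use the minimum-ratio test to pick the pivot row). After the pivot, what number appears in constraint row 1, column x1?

-1/2

Ratio test on column x2 — row 1: (14/3)/1 = 14/3; row 2: (25/3)/2 = 25/6; row 3: 27/4 = 27/4. Minimum is 25/6 at row 2 (u2 leaves); pivot element 2.
Divide row 2 by 2; eliminate column x2 from the other rows.
Row 1 update in column x1: 0 − 1·(1/2) = -1/2.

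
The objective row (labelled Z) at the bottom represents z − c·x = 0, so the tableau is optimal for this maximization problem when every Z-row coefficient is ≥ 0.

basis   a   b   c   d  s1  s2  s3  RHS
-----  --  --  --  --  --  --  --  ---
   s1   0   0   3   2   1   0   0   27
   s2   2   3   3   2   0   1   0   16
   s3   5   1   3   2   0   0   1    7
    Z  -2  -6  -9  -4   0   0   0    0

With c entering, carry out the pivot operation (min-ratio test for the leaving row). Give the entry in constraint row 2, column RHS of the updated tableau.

Ratio test on column c — row 1: 27/3 = 9; row 2: 16/3 = 16/3; row 3: 7/3 = 7/3. Minimum is 7/3 at row 3 (s3 leaves); pivot element 3.
Divide row 3 by 3; eliminate column c from the other rows.
Row 2 update in column RHS: 16 − 3·(7/3) = 9.

9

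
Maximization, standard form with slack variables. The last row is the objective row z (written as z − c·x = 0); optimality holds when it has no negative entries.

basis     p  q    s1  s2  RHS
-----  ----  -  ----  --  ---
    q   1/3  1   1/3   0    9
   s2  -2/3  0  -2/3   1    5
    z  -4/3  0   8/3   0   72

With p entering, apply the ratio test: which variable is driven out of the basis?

Column p entries and ratios — q: 9/(1/3) = 27; s2: -2/3 ≤ 0, skip.
Smallest ratio is 27 in the row of q, so q leaves.

q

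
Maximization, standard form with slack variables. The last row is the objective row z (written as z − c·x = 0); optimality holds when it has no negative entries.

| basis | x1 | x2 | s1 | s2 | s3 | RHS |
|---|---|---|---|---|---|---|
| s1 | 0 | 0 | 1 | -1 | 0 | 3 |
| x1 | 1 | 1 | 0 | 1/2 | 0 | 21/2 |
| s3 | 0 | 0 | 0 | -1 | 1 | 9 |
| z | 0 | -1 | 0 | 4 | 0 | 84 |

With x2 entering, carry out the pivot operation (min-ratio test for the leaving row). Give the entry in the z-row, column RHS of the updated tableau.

Ratio test on column x2 — row 1: entry 0 ≤ 0; row 2: (21/2)/1 = 21/2; row 3: entry 0 ≤ 0. Minimum is 21/2 at row 2 (x1 leaves); pivot element 1.
Divide row 2 by 1; eliminate column x2 from the other rows.
z-row update in column RHS: 84 − (-1)·(21/2) = 189/2.

189/2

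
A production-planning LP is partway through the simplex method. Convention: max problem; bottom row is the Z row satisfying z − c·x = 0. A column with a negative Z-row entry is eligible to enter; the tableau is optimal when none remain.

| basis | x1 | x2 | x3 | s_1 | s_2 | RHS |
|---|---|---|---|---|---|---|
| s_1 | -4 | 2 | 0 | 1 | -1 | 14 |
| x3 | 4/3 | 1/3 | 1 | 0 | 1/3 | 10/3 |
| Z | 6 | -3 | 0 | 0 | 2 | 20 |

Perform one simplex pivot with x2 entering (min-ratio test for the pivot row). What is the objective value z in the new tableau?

Ratio test on column x2 — row 1: 14/2 = 7; row 2: (10/3)/(1/3) = 10. Minimum is 7 at row 1 (s_1 leaves); pivot element 2.
Pivot on row 1; the Z-row RHS becomes 20 − (-3)·7 = 41.

41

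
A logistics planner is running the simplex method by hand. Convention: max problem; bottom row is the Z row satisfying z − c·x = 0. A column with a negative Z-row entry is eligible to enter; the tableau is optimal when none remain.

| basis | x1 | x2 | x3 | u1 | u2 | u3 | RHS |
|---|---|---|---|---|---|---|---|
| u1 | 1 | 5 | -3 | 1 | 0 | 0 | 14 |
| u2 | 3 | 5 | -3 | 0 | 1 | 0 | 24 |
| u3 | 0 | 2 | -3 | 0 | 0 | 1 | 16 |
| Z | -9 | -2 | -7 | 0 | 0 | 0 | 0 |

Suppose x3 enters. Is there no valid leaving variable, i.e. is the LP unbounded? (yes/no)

Every constraint-row entry in column x3 is ≤ 0, so increasing x3 is unbounded.

yes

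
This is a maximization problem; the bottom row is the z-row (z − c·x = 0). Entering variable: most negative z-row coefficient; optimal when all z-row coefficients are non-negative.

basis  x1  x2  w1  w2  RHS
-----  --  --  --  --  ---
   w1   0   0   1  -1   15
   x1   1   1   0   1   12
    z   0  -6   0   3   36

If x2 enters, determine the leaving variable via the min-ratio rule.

Column x2 entries and ratios — w1: 0 ≤ 0, skip; x1: 12/1 = 12.
Smallest ratio is 12 in the row of x1, so x1 leaves.

x1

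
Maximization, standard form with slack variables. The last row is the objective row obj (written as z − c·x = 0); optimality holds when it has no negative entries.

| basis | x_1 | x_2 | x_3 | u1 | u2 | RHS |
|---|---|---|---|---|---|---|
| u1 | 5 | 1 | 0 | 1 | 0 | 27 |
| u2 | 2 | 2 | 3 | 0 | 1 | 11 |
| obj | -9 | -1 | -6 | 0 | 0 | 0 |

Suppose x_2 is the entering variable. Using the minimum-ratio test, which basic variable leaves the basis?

u2

Column x_2 entries and ratios — u1: 27/1 = 27; u2: 11/2 = 11/2.
Smallest ratio is 11/2 in the row of u2, so u2 leaves.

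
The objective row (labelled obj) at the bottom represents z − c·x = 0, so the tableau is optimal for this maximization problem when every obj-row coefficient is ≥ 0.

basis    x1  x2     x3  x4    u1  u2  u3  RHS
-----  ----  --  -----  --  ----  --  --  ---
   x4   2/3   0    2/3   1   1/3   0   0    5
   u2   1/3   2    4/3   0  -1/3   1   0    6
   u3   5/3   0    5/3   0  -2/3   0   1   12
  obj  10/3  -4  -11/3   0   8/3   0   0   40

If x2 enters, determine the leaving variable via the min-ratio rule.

u2

Column x2 entries and ratios — x4: 0 ≤ 0, skip; u2: 6/2 = 3; u3: 0 ≤ 0, skip.
Smallest ratio is 3 in the row of u2, so u2 leaves.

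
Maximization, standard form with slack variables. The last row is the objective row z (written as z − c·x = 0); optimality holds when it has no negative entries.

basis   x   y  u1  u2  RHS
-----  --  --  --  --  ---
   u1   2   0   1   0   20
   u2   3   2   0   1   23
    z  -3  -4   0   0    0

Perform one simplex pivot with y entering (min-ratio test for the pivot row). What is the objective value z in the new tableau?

Ratio test on column y — row 1: entry 0 ≤ 0; row 2: 23/2 = 23/2. Minimum is 23/2 at row 2 (u2 leaves); pivot element 2.
Pivot on row 2; the z-row RHS becomes 0 − (-4)·(23/2) = 46.

46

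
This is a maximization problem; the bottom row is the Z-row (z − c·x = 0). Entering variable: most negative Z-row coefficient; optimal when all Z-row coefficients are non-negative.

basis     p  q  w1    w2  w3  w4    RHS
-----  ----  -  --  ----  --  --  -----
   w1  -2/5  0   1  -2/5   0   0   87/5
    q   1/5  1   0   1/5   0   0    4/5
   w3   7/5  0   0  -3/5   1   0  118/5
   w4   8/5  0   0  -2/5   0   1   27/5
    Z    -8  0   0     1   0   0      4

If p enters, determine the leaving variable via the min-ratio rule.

Column p entries and ratios — w1: -2/5 ≤ 0, skip; q: (4/5)/(1/5) = 4; w3: (118/5)/(7/5) = 118/7; w4: (27/5)/(8/5) = 27/8.
Smallest ratio is 27/8 in the row of w4, so w4 leaves.

w4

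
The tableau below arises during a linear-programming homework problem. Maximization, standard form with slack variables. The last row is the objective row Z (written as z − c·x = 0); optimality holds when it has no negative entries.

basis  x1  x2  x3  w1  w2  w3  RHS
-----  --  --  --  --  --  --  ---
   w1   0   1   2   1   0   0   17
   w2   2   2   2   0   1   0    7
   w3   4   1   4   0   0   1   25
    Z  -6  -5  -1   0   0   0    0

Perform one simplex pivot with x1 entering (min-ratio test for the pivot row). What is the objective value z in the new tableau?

21

Ratio test on column x1 — row 1: entry 0 ≤ 0; row 2: 7/2 = 7/2; row 3: 25/4 = 25/4. Minimum is 7/2 at row 2 (w2 leaves); pivot element 2.
Pivot on row 2; the Z-row RHS becomes 0 − (-6)·(7/2) = 21.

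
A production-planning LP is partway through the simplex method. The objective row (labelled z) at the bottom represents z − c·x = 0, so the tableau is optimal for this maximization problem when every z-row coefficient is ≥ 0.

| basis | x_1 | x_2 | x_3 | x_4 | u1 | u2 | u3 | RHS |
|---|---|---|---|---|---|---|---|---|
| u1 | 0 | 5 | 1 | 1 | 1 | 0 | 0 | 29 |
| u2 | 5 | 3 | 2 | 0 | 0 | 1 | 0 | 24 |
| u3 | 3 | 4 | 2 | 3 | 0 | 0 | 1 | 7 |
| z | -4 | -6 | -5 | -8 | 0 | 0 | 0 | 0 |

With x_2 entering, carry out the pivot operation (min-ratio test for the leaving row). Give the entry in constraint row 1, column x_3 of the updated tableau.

-3/2

Ratio test on column x_2 — row 1: 29/5 = 29/5; row 2: 24/3 = 8; row 3: 7/4 = 7/4. Minimum is 7/4 at row 3 (u3 leaves); pivot element 4.
Divide row 3 by 4; eliminate column x_2 from the other rows.
Row 1 update in column x_3: 1 − 5·(1/2) = -3/2.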